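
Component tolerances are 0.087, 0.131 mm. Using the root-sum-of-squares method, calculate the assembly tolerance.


RSS = sqrt(0.087^2 + 0.131^2)
= sqrt(0.02473)
= 0.1573

0.1573


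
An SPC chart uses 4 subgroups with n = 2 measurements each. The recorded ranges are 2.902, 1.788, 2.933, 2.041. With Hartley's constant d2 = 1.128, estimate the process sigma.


R_bar = (2.902 + 1.788 + 2.933 + 2.041) / 4
R_bar = 9.664 / 4 = 2.416
sigma_hat = R_bar / d2 = 2.416 / 1.128 = 2.1418

2.1418


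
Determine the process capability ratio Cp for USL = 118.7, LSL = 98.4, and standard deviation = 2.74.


Cp = (USL - LSL) / (6 * sigma)
= (118.7 - 98.4) / (6 * 2.74)
= 20.3000 / 16.4400
= 1.2348

1.2348


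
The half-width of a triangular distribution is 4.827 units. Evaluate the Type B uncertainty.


u_B = half_width / sqrt(6)
u_B = 4.827 / 2.4494897
u_B = 1.9706

1.9706


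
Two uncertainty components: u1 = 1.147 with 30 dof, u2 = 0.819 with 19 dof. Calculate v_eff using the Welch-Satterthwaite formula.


uc = sqrt(u1^2 + u2^2) = sqrt(1.147^2 + 0.819^2) = 1.4093864
v_eff = uc^4 / (u1^4/v1 + u2^4/v2)
= 1.4093864^4 / (1.147^4/30 + 0.819^4/19)
= 3.9456659 / 0.081374251
v_eff = 48.4879

48.4879


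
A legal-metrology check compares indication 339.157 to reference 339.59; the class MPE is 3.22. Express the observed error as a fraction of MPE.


e = indication - reference = 339.157 - 339.59 = -0.4330
|e| = 0.4330
ratio = |e| / MPE = 0.4330 / 3.22
ratio = 0.1345

0.1345


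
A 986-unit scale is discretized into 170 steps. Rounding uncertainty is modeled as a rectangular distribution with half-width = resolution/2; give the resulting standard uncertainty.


resolution = range / divisions
resolution = 986 / 170 = 5.8
u_res = resolution / (2*sqrt(3))
u_res = 5.8 / 3.4641016
u_res = 1.6743

1.6743


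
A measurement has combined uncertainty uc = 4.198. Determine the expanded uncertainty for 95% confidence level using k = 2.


U = k * uc
U = 2 * 4.198
U = 8.3960

8.3960


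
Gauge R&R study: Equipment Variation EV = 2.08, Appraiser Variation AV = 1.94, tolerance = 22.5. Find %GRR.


GRR = sqrt(EV^2 + AV^2) = sqrt(2.08^2 + 1.94^2) = 2.8442925
%GRR = GRR / tol * 100 = 2.8442925 / 22.5 * 100
%GRR = 12.6413

12.6413


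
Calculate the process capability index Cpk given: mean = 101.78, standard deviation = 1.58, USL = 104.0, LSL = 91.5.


Cpu = (USL - mean) / (3*sigma) = (104.0 - 101.78) / (3*1.58) = 0.4684
Cpl = (mean - LSL) / (3*sigma) = (101.78 - 91.5) / (3*1.58) = 2.1688
Cpk = min(Cpu, Cpl) = 0.4684

0.4684


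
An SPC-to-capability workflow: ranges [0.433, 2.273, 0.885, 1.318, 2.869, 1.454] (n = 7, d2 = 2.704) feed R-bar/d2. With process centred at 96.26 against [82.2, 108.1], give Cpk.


R_bar = (0.433 + 2.273 + 0.885 + 1.318 + 2.869 + 1.454) / 6 = 1.5386667
sigma = R_bar / d2 = 1.5386667 / 2.704 = 0.56903354
Cp = (USL - LSL)/(6*sigma) = (108.1 - 82.2)/(6*0.56903354) = 7.5860
Cpu = (108.1 - 96.26)/(3*0.56903354) = 6.9357
Cpl = (96.26 - 82.2)/(3*0.56903354) = 8.2362
Cpk = min(Cpu, Cpl) = 6.9357

6.9357


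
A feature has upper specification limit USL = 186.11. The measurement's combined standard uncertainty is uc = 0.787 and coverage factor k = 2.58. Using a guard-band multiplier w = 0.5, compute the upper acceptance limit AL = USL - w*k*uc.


U = k * uc = 2.58 * 0.787 = 2.03046
guard band g = w * U = 0.5 * 2.03046 = 1.01523
AL = USL - g = 186.11 - 1.01523
AL = 185.0948

185.0948


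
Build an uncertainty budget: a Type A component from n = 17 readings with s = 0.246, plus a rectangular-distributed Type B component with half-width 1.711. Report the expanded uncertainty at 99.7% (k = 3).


u_A = s / sqrt(n) = 0.246 / sqrt(17) = 0.059663764
u_B = half_width / sqrt(3) = 1.711 / sqrt(3) = 0.98784631
uc = sqrt(u_A^2 + u_B^2) = sqrt(0.059663764^2 + 0.98784631^2) = 0.98964645
U = k * uc = 3 * 0.98964645
U = 2.9689

2.9689


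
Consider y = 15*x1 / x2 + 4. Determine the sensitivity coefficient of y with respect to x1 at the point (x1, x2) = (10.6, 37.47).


y = 15*x1 / x2 + 4
dy/dx1 = 15/x2
Evaluate at x2 = 37.47: c1 = 15 / 37.47
c1 = 0.4003

0.4003


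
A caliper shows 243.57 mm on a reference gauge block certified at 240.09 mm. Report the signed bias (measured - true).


Systematic error = measured - true
= 243.57 - 240.09
= 3.4800

3.4800


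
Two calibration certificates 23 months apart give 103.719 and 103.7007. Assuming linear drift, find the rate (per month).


rate = (v2 - v1) / months
= (103.7007 - 103.719) / 23
= -0.0183 / 23
= -7.9565e-04

-7.9565e-04


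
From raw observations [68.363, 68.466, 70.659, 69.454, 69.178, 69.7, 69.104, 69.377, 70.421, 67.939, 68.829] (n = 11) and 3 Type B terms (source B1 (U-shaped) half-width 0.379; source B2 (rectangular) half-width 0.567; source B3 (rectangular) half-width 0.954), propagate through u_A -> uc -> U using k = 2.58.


mean = (68.363 + 68.466 + 70.659 + 69.454 + 69.178 + 69.7 + 69.104 + 69.377 + 70.421 + 67.939 + 68.829) / 11 = 69.22636364
s = sqrt(sum((x - mean)^2)/(n-1)) = 0.83273697
u_A = s / sqrt(n) = 0.83273697 / sqrt(11) = 0.25107964
u_B1 = 0.379 / sqrt(2) = 0.26799347
u_B2 = 0.567 / sqrt(3) = 0.3273576
u_B3 = 0.954 / sqrt(3) = 0.55079216
uc = sqrt(0.25107964^2 + 0.26799347^2 + 0.3273576^2 + 0.55079216^2) = 0.73850964
U = k * uc = 2.58 * 0.73850964
U = 1.9054

1.9054


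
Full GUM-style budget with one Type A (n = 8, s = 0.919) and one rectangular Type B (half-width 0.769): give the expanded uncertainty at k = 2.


u_A = s / sqrt(n) = 0.919 / sqrt(8) = 0.32491557
u_B = half_width / sqrt(3) = 0.769 / sqrt(3) = 0.44398236
uc = sqrt(u_A^2 + u_B^2) = sqrt(0.32491557^2 + 0.44398236^2) = 0.55017312
U = k * uc = 2 * 0.55017312
U = 1.1003

1.1003


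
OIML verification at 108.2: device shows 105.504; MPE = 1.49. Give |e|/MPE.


e = indication - reference = 105.504 - 108.2 = -2.6960
|e| = 2.6960
ratio = |e| / MPE = 2.6960 / 1.49
ratio = 1.8094

1.8094


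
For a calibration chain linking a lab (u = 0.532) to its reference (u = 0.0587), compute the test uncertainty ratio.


TUR = u_lab / u_ref
= 0.532 / 0.0587
= 9.0630

9.0630


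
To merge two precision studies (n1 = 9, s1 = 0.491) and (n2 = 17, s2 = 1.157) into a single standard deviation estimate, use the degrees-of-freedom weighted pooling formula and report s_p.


s_p = sqrt(((n1-1)*s1^2 + (n2-1)*s2^2) / (n1+n2-2))
numerator = (9-1)*0.491^2 + (17-1)*1.157^2 = 1.928648 + 21.418384 = 23.347032
denominator = 9 + 17 - 2 = 24
s_p^2 = 23.347032 / 24 = 0.972793
s_p = sqrt(0.972793) = 0.9863

0.9863


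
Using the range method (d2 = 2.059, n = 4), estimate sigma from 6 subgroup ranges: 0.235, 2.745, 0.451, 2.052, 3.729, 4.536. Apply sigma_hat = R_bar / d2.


R_bar = (0.235 + 2.745 + 0.451 + 2.052 + 3.729 + 4.536) / 6
R_bar = 13.748 / 6 = 2.2913333
sigma_hat = R_bar / d2 = 2.2913333 / 2.059 = 1.1128

1.1128


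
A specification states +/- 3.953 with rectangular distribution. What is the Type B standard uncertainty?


u_B = half_width / sqrt(3)
u_B = 3.953 / 1.7320508
u_B = 2.2823

2.2823


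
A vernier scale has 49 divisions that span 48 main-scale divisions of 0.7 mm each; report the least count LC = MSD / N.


LC = MSD / n_div
= 0.7 / 49
= 0.0143

0.0143


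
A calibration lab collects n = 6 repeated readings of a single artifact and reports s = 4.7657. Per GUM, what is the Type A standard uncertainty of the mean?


u_A = s / sqrt(n)
u_A = 4.7657 / sqrt(6)
u_A = 4.7657 / 2.4494897
u_A = 1.9456

1.9456


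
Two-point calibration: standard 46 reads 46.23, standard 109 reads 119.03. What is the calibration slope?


slope = (y2 - y1) / (x2 - x1)
= (119.03 - 46.23) / (109 - 46)
= 72.8000 / 63
= 1.1556

1.1556


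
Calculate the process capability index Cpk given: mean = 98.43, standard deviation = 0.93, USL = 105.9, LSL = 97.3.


Cpu = (USL - mean) / (3*sigma) = (105.9 - 98.43) / (3*0.93) = 2.6774
Cpl = (mean - LSL) / (3*sigma) = (98.43 - 97.3) / (3*0.93) = 0.4050
Cpk = min(Cpu, Cpl) = 0.4050

0.4050


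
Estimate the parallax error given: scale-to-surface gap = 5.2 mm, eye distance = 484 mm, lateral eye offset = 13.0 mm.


error = h * offset / d
= 5.2 * 13.0 / 484
= 0.1397

0.1397


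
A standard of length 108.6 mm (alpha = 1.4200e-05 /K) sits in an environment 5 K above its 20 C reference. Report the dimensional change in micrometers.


dL = L * alpha * dT
= 108.6 * 1.4200e-05 * 5
= 0.0077106 mm
dL_um = 0.0077106 * 1000 = 7.7106 um

7.7106


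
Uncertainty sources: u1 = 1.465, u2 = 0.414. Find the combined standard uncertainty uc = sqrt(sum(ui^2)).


uc = sqrt(1.465^2 + 0.414^2)
uc = sqrt(2.317621)
uc = 1.5224

1.5224


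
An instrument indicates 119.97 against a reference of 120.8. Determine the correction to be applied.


Correction = standard - reading
= 120.8 - 119.97
= 0.8300

0.8300


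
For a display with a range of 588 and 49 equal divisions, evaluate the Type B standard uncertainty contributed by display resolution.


resolution = range / divisions
resolution = 588 / 49 = 12
u_res = resolution / (2*sqrt(3))
u_res = 12 / 3.4641016
u_res = 3.4641

3.4641


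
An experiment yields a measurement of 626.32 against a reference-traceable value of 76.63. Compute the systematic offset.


Systematic error = measured - true
= 626.32 - 76.63
= 549.6900

549.6900


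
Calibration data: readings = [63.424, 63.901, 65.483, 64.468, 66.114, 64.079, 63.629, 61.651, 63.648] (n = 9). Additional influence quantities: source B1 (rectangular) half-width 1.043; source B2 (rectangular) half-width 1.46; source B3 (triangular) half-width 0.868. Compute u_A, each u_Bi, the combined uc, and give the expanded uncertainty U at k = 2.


mean = (63.424 + 63.901 + 65.483 + 64.468 + 66.114 + 64.079 + 63.629 + 61.651 + 63.648) / 9 = 64.04411111
s = sqrt(sum((x - mean)^2)/(n-1)) = 1.2746059
u_A = s / sqrt(n) = 1.2746059 / sqrt(9) = 0.42486863
u_B1 = 1.043 / sqrt(3) = 0.60217633
u_B2 = 1.46 / sqrt(3) = 0.84293139
u_B3 = 0.868 / sqrt(6) = 0.35435952
uc = sqrt(0.42486863^2 + 0.60217633^2 + 0.84293139^2 + 0.35435952^2) = 1.1744078
U = k * uc = 2 * 1.1744078
U = 2.3488

2.3488


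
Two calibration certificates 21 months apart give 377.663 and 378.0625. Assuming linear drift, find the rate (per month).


rate = (v2 - v1) / months
= (378.0625 - 377.663) / 21
= 0.3995 / 21
= 0.0190

0.0190


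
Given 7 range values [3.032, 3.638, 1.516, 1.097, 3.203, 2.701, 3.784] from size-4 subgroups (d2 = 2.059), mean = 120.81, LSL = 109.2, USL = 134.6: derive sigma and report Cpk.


R_bar = (3.032 + 3.638 + 1.516 + 1.097 + 3.203 + 2.701 + 3.784) / 7 = 2.7101429
sigma = R_bar / d2 = 2.7101429 / 2.059 = 1.3162423
Cp = (USL - LSL)/(6*sigma) = (134.6 - 109.2)/(6*1.3162423) = 3.2162
Cpu = (134.6 - 120.81)/(3*1.3162423) = 3.4923
Cpl = (120.81 - 109.2)/(3*1.3162423) = 2.9402
Cpk = min(Cpu, Cpl) = 2.9402

2.9402


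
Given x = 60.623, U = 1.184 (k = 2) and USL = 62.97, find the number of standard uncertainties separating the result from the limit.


u = U / k = 1.184 / 2 = 0.592
margin = |USL - x| = |62.97 - 60.623| = 2.347
z = margin / u = 2.347 / 0.592
z = 3.9645

3.9645


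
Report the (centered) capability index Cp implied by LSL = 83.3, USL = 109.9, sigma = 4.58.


Cp = (USL - LSL) / (6 * sigma)
= (109.9 - 83.3) / (6 * 4.58)
= 26.6000 / 27.4800
= 0.9680

0.9680


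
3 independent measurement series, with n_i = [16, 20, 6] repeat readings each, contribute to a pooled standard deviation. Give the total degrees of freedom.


nu = sum_i (n_i - 1)
nu = ((16 - 1) + (20 - 1) + (6 - 1))
nu = 15 + 19 + 5
nu = 39

39


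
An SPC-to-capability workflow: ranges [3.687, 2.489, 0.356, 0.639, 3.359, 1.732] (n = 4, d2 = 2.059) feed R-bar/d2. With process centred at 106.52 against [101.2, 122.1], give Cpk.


R_bar = (3.687 + 2.489 + 0.356 + 0.639 + 3.359 + 1.732) / 6 = 2.0436667
sigma = R_bar / d2 = 2.0436667 / 2.059 = 0.99255304
Cp = (USL - LSL)/(6*sigma) = (122.1 - 101.2)/(6*0.99255304) = 3.5095
Cpu = (122.1 - 106.52)/(3*0.99255304) = 5.2323
Cpl = (106.52 - 101.2)/(3*0.99255304) = 1.7866
Cpk = min(Cpu, Cpl) = 1.7866

1.7866


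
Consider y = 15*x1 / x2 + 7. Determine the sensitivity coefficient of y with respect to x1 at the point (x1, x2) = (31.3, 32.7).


y = 15*x1 / x2 + 7
dy/dx1 = 15/x2
Evaluate at x2 = 32.7: c1 = 15 / 32.7
c1 = 0.4587

0.4587


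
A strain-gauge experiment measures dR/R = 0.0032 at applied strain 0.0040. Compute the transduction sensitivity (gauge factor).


GF = (dR/R) / epsilon
= 0.0032 / 0.0040
= 0.8000

0.8000


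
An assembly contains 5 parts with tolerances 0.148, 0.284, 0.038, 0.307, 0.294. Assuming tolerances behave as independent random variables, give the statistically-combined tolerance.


RSS = sqrt(0.148^2 + 0.284^2 + 0.038^2 + 0.307^2 + 0.294^2)
= sqrt(0.284689)
= 0.5336

0.5336


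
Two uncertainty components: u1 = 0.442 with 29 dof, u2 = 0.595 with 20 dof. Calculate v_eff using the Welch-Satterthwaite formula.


uc = sqrt(u1^2 + u2^2) = sqrt(0.442^2 + 0.595^2) = 0.7412078
v_eff = uc^4 / (u1^4/v1 + u2^4/v2)
= 0.7412078^4 / (0.442^4/29 + 0.595^4/20)
= 0.30182828 / 0.0075827917
v_eff = 39.8044

39.8044


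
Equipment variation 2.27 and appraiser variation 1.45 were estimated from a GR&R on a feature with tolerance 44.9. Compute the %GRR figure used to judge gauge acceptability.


GRR = sqrt(EV^2 + AV^2) = sqrt(2.27^2 + 1.45^2) = 2.693585
%GRR = GRR / tol * 100 = 2.693585 / 44.9 * 100
%GRR = 5.9991

5.9991


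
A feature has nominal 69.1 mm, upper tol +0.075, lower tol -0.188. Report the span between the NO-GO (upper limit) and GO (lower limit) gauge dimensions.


GO = nominal - lower_tol (smallest hole = maximum material condition)
GO = 69.1 - 0.188 = 68.912
NO-GO = nominal + upper_tol (largest hole = least material condition)
NO-GO = 69.1 + 0.075 = 69.175
spread = NO-GO - GO = 69.175 - 68.912 = 0.2630

0.2630


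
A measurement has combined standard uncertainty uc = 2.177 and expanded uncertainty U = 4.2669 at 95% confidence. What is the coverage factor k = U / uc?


k = U / uc
k = 4.2669 / 2.177
k = 1.96

1.96


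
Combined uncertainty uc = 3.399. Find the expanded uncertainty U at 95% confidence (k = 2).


U = k * uc
U = 2 * 3.399
U = 6.7980

6.7980


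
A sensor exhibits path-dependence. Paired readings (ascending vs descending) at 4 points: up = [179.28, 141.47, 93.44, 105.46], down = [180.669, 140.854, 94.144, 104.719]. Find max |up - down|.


|179.28 - 180.669| = 1.3890
|141.47 - 140.854| = 0.6160
|93.44 - 94.144| = 0.7040
|105.46 - 104.719| = 0.7410
hysteresis = max(diffs) = 1.3890

1.3890


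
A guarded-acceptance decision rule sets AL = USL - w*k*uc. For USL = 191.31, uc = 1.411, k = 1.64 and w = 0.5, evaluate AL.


U = k * uc = 1.64 * 1.411 = 2.31404
guard band g = w * U = 0.5 * 2.31404 = 1.15702
AL = USL - g = 191.31 - 1.15702
AL = 190.1530

190.1530


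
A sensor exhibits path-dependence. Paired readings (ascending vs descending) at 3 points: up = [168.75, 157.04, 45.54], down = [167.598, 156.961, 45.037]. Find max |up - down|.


|168.75 - 167.598| = 1.1520
|157.04 - 156.961| = 0.0790
|45.54 - 45.037| = 0.5030
hysteresis = max(diffs) = 1.1520

1.1520


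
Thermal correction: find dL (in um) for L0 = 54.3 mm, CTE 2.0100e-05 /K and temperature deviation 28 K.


dL = L * alpha * dT
= 54.3 * 2.0100e-05 * 28
= 0.0305600 mm
dL_um = 0.0305600 * 1000 = 30.5600 um

30.5600


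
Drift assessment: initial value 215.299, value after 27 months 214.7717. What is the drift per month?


rate = (v2 - v1) / months
= (214.7717 - 215.299) / 27
= -0.5273 / 27
= -0.0195

-0.0195


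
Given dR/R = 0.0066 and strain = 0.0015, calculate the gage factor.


GF = (dR/R) / epsilon
= 0.0066 / 0.0015
= 4.4000

4.4000


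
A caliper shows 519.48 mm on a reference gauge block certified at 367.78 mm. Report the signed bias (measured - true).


Systematic error = measured - true
= 519.48 - 367.78
= 151.7000

151.7000


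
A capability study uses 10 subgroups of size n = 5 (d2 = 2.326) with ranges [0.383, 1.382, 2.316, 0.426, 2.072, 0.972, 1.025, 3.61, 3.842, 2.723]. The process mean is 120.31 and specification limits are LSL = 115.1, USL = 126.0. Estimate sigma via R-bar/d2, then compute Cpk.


R_bar = (0.383 + 1.382 + 2.316 + 0.426 + 2.072 + 0.972 + 1.025 + 3.61 + 3.842 + 2.723) / 10 = 1.8751
sigma = R_bar / d2 = 1.8751 / 2.326 = 0.80614789
Cp = (USL - LSL)/(6*sigma) = (126.0 - 115.1)/(6*0.80614789) = 2.2535
Cpu = (126.0 - 120.31)/(3*0.80614789) = 2.3528
Cpl = (120.31 - 115.1)/(3*0.80614789) = 2.1543
Cpk = min(Cpu, Cpl) = 2.1543

2.1543


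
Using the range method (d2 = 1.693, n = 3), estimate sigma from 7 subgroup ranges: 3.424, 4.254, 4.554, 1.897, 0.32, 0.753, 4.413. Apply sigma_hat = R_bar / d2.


R_bar = (3.424 + 4.254 + 4.554 + 1.897 + 0.32 + 0.753 + 4.413) / 7
R_bar = 19.615 / 7 = 2.8021429
sigma_hat = R_bar / d2 = 2.8021429 / 1.693 = 1.6551

1.6551


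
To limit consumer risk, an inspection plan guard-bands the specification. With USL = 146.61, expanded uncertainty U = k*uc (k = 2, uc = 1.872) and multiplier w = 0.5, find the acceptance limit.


U = k * uc = 2 * 1.872 = 3.744
guard band g = w * U = 0.5 * 3.744 = 1.872
AL = USL - g = 146.61 - 1.872
AL = 144.7380

144.7380


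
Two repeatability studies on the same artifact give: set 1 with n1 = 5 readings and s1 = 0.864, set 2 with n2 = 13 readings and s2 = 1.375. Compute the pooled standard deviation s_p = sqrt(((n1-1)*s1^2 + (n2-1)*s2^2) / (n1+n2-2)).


s_p = sqrt(((n1-1)*s1^2 + (n2-1)*s2^2) / (n1+n2-2))
numerator = (5-1)*0.864^2 + (13-1)*1.375^2 = 2.985984 + 22.6875 = 25.673484
denominator = 5 + 13 - 2 = 16
s_p^2 = 25.673484 / 16 = 1.6045927
s_p = sqrt(1.6045927) = 1.2667

1.2667


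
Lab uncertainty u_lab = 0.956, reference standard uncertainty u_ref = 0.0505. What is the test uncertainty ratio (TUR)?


TUR = u_lab / u_ref
= 0.956 / 0.0505
= 18.9307

18.9307


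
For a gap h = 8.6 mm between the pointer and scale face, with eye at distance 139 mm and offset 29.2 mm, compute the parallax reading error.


error = h * offset / d
= 8.6 * 29.2 / 139
= 1.8066

1.8066


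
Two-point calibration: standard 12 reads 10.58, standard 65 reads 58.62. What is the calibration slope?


slope = (y2 - y1) / (x2 - x1)
= (58.62 - 10.58) / (65 - 12)
= 48.0400 / 53
= 0.9064

0.9064


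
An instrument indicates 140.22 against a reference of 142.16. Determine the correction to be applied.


Correction = standard - reading
= 142.16 - 140.22
= 1.9400

1.9400


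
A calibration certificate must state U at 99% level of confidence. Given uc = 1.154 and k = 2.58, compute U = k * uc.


U = k * uc
U = 2.58 * 1.154
U = 2.9773

2.9773


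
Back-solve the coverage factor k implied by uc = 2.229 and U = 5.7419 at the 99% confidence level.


k = U / uc
k = 5.7419 / 2.229
k = 2.576

2.576


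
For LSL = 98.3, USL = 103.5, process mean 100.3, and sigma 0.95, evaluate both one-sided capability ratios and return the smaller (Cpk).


Cpu = (USL - mean) / (3*sigma) = (103.5 - 100.3) / (3*0.95) = 1.1228
Cpl = (mean - LSL) / (3*sigma) = (100.3 - 98.3) / (3*0.95) = 0.7018
Cpk = min(Cpu, Cpl) = 0.7018

0.7018


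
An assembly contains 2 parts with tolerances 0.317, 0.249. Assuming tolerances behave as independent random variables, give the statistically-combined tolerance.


RSS = sqrt(0.317^2 + 0.249^2)
= sqrt(0.16249)
= 0.4031

0.4031


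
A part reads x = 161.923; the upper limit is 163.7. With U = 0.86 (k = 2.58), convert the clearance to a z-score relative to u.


u = U / k = 0.86 / 2.58 = 0.33333333
margin = |USL - x| = |163.7 - 161.923| = 1.777
z = margin / u = 1.777 / 0.33333333
z = 5.3310

5.3310


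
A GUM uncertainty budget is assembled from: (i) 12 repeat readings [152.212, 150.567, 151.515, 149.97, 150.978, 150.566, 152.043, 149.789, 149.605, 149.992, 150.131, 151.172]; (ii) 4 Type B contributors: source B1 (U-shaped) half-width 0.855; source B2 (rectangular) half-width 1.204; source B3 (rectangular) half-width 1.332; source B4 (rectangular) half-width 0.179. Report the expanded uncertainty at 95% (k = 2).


mean = (152.212 + 150.567 + 151.515 + 149.97 + 150.978 + 150.566 + 152.043 + 149.789 + 149.605 + 149.992 + 150.131 + 151.172) / 12 = 150.7116667
s = sqrt(sum((x - mean)^2)/(n-1)) = 0.87775378
u_A = s / sqrt(n) = 0.87775378 / sqrt(12) = 0.25338569
u_B1 = 0.855 / sqrt(2) = 0.6045763
u_B2 = 1.204 / sqrt(3) = 0.69512972
u_B3 = 1.332 / sqrt(3) = 0.76903056
u_B4 = 0.179 / sqrt(3) = 0.1033457
uc = sqrt(0.25338569^2 + 0.6045763^2 + 0.69512972^2 + 0.76903056^2 + 0.1033457^2) = 1.2308576
U = k * uc = 2 * 1.2308576
U = 2.4617

2.4617


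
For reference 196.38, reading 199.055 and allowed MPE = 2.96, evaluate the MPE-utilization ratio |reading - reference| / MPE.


e = indication - reference = 199.055 - 196.38 = 2.6750
|e| = 2.6750
ratio = |e| / MPE = 2.6750 / 2.96
ratio = 0.9037

0.9037


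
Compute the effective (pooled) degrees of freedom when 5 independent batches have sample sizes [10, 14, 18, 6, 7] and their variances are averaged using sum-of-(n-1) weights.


nu = sum_i (n_i - 1)
nu = ((10 - 1) + (14 - 1) + (18 - 1) + (6 - 1) + (7 - 1))
nu = 9 + 13 + 17 + 5 + 6
nu = 50

50


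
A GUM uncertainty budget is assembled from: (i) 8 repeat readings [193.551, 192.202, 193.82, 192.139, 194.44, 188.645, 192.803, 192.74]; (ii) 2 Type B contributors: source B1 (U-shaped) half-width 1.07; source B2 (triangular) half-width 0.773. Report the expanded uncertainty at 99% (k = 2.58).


mean = (193.551 + 192.202 + 193.82 + 192.139 + 194.44 + 188.645 + 192.803 + 192.74) / 8 = 192.5425
s = sqrt(sum((x - mean)^2)/(n-1)) = 1.7657742
u_A = s / sqrt(n) = 1.7657742 / sqrt(8) = 0.62429546
u_B1 = 1.07 / sqrt(2) = 0.75660426
u_B2 = 0.773 / sqrt(6) = 0.31557593
uc = sqrt(0.62429546^2 + 0.75660426^2 + 0.31557593^2) = 1.0304285
U = k * uc = 2.58 * 1.0304285
U = 2.6585

2.6585


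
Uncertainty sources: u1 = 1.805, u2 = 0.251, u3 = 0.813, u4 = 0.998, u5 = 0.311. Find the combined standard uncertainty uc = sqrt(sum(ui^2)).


uc = sqrt(1.805^2 + 0.251^2 + 0.813^2 + 0.998^2 + 0.311^2)
uc = sqrt(5.07472)
uc = 2.2527

2.2527


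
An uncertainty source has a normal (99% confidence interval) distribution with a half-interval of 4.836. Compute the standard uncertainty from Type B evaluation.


u_B = half_width / 2.576
u_B = 4.836 / 2.576
u_B = 1.8773

1.8773


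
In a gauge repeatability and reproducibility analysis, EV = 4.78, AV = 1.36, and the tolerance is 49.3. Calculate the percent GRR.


GRR = sqrt(EV^2 + AV^2) = sqrt(4.78^2 + 1.36^2) = 4.9697082
%GRR = GRR / tol * 100 = 4.9697082 / 49.3 * 100
%GRR = 10.0805

10.0805


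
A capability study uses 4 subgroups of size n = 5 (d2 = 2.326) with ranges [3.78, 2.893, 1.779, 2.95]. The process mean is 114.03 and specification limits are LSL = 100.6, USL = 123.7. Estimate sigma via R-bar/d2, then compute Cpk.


R_bar = (3.78 + 2.893 + 1.779 + 2.95) / 4 = 2.8505
sigma = R_bar / d2 = 2.8505 / 2.326 = 1.2254944
Cp = (USL - LSL)/(6*sigma) = (123.7 - 100.6)/(6*1.2254944) = 3.1416
Cpu = (123.7 - 114.03)/(3*1.2254944) = 2.6302
Cpl = (114.03 - 100.6)/(3*1.2254944) = 3.6529
Cpk = min(Cpu, Cpl) = 2.6302

2.6302


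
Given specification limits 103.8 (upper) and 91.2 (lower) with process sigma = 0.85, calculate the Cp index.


Cp = (USL - LSL) / (6 * sigma)
= (103.8 - 91.2) / (6 * 0.85)
= 12.6000 / 5.1000
= 2.4706

2.4706


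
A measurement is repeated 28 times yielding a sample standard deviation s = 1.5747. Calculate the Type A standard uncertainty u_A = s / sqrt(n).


u_A = s / sqrt(n)
u_A = 1.5747 / sqrt(28)
u_A = 1.5747 / 5.2915026
u_A = 0.2976

0.2976


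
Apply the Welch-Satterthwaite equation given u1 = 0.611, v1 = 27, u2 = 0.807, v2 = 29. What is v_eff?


uc = sqrt(u1^2 + u2^2) = sqrt(0.611^2 + 0.807^2) = 1.0122105
v_eff = uc^4 / (u1^4/v1 + u2^4/v2)
= 1.0122105^4 / (0.611^4/27 + 0.807^4/29)
= 1.0497439 / 0.019786808
v_eff = 53.0527

53.0527


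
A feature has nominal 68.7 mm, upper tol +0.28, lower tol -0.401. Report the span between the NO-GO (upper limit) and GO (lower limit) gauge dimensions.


GO = nominal - lower_tol (smallest hole = maximum material condition)
GO = 68.7 - 0.401 = 68.299
NO-GO = nominal + upper_tol (largest hole = least material condition)
NO-GO = 68.7 + 0.28 = 68.98
spread = NO-GO - GO = 68.98 - 68.299 = 0.6810

0.6810


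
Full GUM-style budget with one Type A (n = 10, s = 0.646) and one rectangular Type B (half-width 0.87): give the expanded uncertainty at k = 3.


u_A = s / sqrt(n) = 0.646 / sqrt(10) = 0.20428314
u_B = half_width / sqrt(3) = 0.87 / sqrt(3) = 0.50229473
uc = sqrt(u_A^2 + u_B^2) = sqrt(0.20428314^2 + 0.50229473^2) = 0.5422468
U = k * uc = 3 * 0.5422468
U = 1.6267

1.6267


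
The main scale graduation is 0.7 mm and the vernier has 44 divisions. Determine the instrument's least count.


LC = MSD / n_div
= 0.7 / 44
= 0.0159

0.0159


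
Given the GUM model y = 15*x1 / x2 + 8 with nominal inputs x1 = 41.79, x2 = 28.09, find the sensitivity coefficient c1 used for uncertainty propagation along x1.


y = 15*x1 / x2 + 8
dy/dx1 = 15/x2
Evaluate at x2 = 28.09: c1 = 15 / 28.09
c1 = 0.5340

0.5340


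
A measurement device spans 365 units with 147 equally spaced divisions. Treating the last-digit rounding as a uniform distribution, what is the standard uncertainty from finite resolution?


resolution = range / divisions
resolution = 365 / 147 = 2.4829932
u_res = resolution / (2*sqrt(3))
u_res = 2.4829932 / 3.4641016
u_res = 0.7168

0.7168


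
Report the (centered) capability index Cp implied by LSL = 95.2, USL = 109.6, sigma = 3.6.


Cp = (USL - LSL) / (6 * sigma)
= (109.6 - 95.2) / (6 * 3.6)
= 14.4000 / 21.6000
= 0.6667

0.6667


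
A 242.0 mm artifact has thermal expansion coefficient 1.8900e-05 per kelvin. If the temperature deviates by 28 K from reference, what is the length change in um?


dL = L * alpha * dT
= 242.0 * 1.8900e-05 * 28
= 0.1280664 mm
dL_um = 0.1280664 * 1000 = 128.0664 um

128.0664


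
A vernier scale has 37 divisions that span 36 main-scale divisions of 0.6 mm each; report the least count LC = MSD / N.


LC = MSD / n_div
= 0.6 / 37
= 0.0162

0.0162


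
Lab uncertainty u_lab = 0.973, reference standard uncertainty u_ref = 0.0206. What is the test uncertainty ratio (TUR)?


TUR = u_lab / u_ref
= 0.973 / 0.0206
= 47.2330

47.2330


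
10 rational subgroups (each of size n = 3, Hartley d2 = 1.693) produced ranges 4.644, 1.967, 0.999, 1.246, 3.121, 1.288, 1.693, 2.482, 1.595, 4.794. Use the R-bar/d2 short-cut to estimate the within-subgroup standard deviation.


R_bar = (4.644 + 1.967 + 0.999 + 1.246 + 3.121 + 1.288 + 1.693 + 2.482 + 1.595 + 4.794) / 10
R_bar = 23.829 / 10 = 2.3829
sigma_hat = R_bar / d2 = 2.3829 / 1.693 = 1.4075

1.4075


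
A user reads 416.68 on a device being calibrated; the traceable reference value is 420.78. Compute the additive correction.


Correction = standard - reading
= 420.78 - 416.68
= 4.1000

4.1000


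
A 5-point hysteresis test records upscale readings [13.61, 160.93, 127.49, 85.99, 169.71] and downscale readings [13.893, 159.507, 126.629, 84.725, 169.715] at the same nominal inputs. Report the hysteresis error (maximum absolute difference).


|13.61 - 13.893| = 0.2830
|160.93 - 159.507| = 1.4230
|127.49 - 126.629| = 0.8610
|85.99 - 84.725| = 1.2650
|169.71 - 169.715| = 0.0050
hysteresis = max(diffs) = 1.4230

1.4230


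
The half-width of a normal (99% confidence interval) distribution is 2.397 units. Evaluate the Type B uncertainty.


u_B = half_width / 2.576
u_B = 2.397 / 2.576
u_B = 0.9305

0.9305


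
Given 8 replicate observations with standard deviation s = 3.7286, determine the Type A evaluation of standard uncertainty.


u_A = s / sqrt(n)
u_A = 3.7286 / sqrt(8)
u_A = 3.7286 / 2.8284271
u_A = 1.3183

1.3183


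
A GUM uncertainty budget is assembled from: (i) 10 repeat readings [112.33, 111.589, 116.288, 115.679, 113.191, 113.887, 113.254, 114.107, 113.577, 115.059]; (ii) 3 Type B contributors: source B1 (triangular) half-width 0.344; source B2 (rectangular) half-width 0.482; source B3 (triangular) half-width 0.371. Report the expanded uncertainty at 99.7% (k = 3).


mean = (112.33 + 111.589 + 116.288 + 115.679 + 113.191 + 113.887 + 113.254 + 114.107 + 113.577 + 115.059) / 10 = 113.8961
s = sqrt(sum((x - mean)^2)/(n-1)) = 1.4561547
u_A = s / sqrt(n) = 1.4561547 / sqrt(10) = 0.46047655
u_B1 = 0.344 / sqrt(6) = 0.14043741
u_B2 = 0.482 / sqrt(3) = 0.27828283
u_B3 = 0.371 / sqrt(6) = 0.15146012
uc = sqrt(0.46047655^2 + 0.14043741^2 + 0.27828283^2 + 0.15146012^2) = 0.57631833
U = k * uc = 3 * 0.57631833
U = 1.7290

1.7290


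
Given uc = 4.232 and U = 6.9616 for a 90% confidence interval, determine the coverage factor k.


k = U / uc
k = 6.9616 / 4.232
k = 1.645

1.645


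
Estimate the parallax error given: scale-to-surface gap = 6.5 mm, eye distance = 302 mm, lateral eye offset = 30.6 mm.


error = h * offset / d
= 6.5 * 30.6 / 302
= 0.6586

0.6586


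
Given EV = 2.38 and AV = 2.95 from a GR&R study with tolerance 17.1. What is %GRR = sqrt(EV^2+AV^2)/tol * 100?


GRR = sqrt(EV^2 + AV^2) = sqrt(2.38^2 + 2.95^2) = 3.7903694
%GRR = GRR / tol * 100 = 3.7903694 / 17.1 * 100
%GRR = 22.1659

22.1659


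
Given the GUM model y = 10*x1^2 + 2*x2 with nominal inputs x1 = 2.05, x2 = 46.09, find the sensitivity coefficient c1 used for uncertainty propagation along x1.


y = 10*x1^2 + 2*x2
dy/dx1 = 2*10*x1
Evaluate at x1 = 2.05: c1 = 20 * 2.05
c1 = 41.0000

41.0000


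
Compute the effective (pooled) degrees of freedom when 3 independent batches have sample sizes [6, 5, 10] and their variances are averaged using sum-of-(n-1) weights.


nu = sum_i (n_i - 1)
nu = ((6 - 1) + (5 - 1) + (10 - 1))
nu = 5 + 4 + 9
nu = 18

18


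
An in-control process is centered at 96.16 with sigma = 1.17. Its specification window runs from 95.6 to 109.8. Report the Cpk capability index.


Cpu = (USL - mean) / (3*sigma) = (109.8 - 96.16) / (3*1.17) = 3.8860
Cpl = (mean - LSL) / (3*sigma) = (96.16 - 95.6) / (3*1.17) = 0.1595
Cpk = min(Cpu, Cpl) = 0.1595

0.1595


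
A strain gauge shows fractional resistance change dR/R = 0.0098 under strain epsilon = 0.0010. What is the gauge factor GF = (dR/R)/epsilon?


GF = (dR/R) / epsilon
= 0.0098 / 0.0010
= 9.8000

9.8000


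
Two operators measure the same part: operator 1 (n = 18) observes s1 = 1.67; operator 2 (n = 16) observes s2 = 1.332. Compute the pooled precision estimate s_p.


s_p = sqrt(((n1-1)*s1^2 + (n2-1)*s2^2) / (n1+n2-2))
numerator = (18-1)*1.67^2 + (16-1)*1.332^2 = 47.4113 + 26.61336 = 74.02466
denominator = 18 + 16 - 2 = 32
s_p^2 = 74.02466 / 32 = 2.3132706
s_p = sqrt(2.3132706) = 1.5209

1.5209


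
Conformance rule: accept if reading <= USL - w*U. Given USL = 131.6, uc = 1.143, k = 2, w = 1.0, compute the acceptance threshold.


U = k * uc = 2 * 1.143 = 2.286
guard band g = w * U = 1.0 * 2.286 = 2.286
AL = USL - g = 131.6 - 2.286
AL = 129.3140

129.3140


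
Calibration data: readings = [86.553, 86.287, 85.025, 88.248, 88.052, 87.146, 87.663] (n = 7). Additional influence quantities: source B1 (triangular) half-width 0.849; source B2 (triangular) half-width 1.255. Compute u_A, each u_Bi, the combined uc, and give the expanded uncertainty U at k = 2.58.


mean = (86.553 + 86.287 + 85.025 + 88.248 + 88.052 + 87.146 + 87.663) / 7 = 86.99628571
s = sqrt(sum((x - mean)^2)/(n-1)) = 1.1353266
u_A = s / sqrt(n) = 1.1353266 / sqrt(7) = 0.42911312
u_B1 = 0.849 / sqrt(6) = 0.3466028
u_B2 = 1.255 / sqrt(6) = 0.5123516
uc = sqrt(0.42911312^2 + 0.3466028^2 + 0.5123516^2) = 0.75284509
U = k * uc = 2.58 * 0.75284509
U = 1.9423

1.9423


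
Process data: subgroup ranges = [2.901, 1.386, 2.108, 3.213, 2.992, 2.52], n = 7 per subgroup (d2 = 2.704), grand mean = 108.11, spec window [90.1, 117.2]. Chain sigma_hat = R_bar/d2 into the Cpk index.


R_bar = (2.901 + 1.386 + 2.108 + 3.213 + 2.992 + 2.52) / 6 = 2.52
sigma = R_bar / d2 = 2.52 / 2.704 = 0.93195266
Cp = (USL - LSL)/(6*sigma) = (117.2 - 90.1)/(6*0.93195266) = 4.8465
Cpu = (117.2 - 108.11)/(3*0.93195266) = 3.2512
Cpl = (108.11 - 90.1)/(3*0.93195266) = 6.4417
Cpk = min(Cpu, Cpl) = 3.2512

3.2512


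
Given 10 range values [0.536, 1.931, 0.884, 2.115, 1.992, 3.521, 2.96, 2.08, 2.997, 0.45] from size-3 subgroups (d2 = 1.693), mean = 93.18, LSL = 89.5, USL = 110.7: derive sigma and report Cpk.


R_bar = (0.536 + 1.931 + 0.884 + 2.115 + 1.992 + 3.521 + 2.96 + 2.08 + 2.997 + 0.45) / 10 = 1.9466
sigma = R_bar / d2 = 1.9466 / 1.693 = 1.1497933
Cp = (USL - LSL)/(6*sigma) = (110.7 - 89.5)/(6*1.1497933) = 3.0730
Cpu = (110.7 - 93.18)/(3*1.1497933) = 5.0792
Cpl = (93.18 - 89.5)/(3*1.1497933) = 1.0669
Cpk = min(Cpu, Cpl) = 1.0669

1.0669


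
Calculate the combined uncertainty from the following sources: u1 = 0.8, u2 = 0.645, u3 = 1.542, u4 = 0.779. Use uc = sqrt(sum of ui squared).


uc = sqrt(0.8^2 + 0.645^2 + 1.542^2 + 0.779^2)
uc = sqrt(4.04063)
uc = 2.0101

2.0101


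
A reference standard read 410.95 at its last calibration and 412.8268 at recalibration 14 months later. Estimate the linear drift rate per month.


rate = (v2 - v1) / months
= (412.8268 - 410.95) / 14
= 1.8768 / 14
= 0.1341

0.1341


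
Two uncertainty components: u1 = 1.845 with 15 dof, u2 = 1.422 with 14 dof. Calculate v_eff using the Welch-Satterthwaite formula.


uc = sqrt(u1^2 + u2^2) = sqrt(1.845^2 + 1.422^2) = 2.329401
v_eff = uc^4 / (u1^4/v1 + u2^4/v2)
= 2.329401^4 / (1.845^4/15 + 1.422^4/14)
= 29.442659 / 1.0645512
v_eff = 27.6573

27.6573


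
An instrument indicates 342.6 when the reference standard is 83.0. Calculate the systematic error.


Systematic error = measured - true
= 342.6 - 83.0
= 259.6000

259.6000


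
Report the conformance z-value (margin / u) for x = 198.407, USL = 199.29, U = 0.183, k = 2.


u = U / k = 0.183 / 2 = 0.0915
margin = |USL - x| = |199.29 - 198.407| = 0.883
z = margin / u = 0.883 / 0.0915
z = 9.6503

9.6503


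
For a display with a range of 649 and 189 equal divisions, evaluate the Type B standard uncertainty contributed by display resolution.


resolution = range / divisions
resolution = 649 / 189 = 3.4338624
u_res = resolution / (2*sqrt(3))
u_res = 3.4338624 / 3.4641016
u_res = 0.9913

0.9913


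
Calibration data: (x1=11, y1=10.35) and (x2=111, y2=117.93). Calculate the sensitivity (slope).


slope = (y2 - y1) / (x2 - x1)
= (117.93 - 10.35) / (111 - 11)
= 107.5800 / 100
= 1.0758

1.0758


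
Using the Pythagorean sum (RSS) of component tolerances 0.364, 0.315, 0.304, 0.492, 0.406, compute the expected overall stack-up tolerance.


RSS = sqrt(0.364^2 + 0.315^2 + 0.304^2 + 0.492^2 + 0.406^2)
= sqrt(0.731037)
= 0.8550

0.8550


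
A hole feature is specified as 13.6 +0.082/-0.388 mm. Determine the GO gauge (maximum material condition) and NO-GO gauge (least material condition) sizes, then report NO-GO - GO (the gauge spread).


GO = nominal - lower_tol (smallest hole = maximum material condition)
GO = 13.6 - 0.388 = 13.212
NO-GO = nominal + upper_tol (largest hole = least material condition)
NO-GO = 13.6 + 0.082 = 13.682
spread = NO-GO - GO = 13.682 - 13.212 = 0.4700

0.4700


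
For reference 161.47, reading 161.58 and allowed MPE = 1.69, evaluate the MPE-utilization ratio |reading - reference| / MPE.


e = indication - reference = 161.58 - 161.47 = 0.1100
|e| = 0.1100
ratio = |e| / MPE = 0.1100 / 1.69
ratio = 0.0651

0.0651


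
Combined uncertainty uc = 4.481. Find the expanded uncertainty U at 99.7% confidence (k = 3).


U = k * uc
U = 3 * 4.481
U = 13.4430

13.4430


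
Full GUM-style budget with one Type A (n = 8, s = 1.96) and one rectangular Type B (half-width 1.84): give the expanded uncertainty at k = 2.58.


u_A = s / sqrt(n) = 1.96 / sqrt(8) = 0.69296465
u_B = half_width / sqrt(3) = 1.84 / sqrt(3) = 1.0623245
uc = sqrt(u_A^2 + u_B^2) = sqrt(0.69296465^2 + 1.0623245^2) = 1.2683585
U = k * uc = 2.58 * 1.2683585
U = 3.2724

3.2724


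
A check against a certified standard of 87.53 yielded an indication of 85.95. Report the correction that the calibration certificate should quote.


Correction = standard - reading
= 87.53 - 85.95
= 1.5800

1.5800


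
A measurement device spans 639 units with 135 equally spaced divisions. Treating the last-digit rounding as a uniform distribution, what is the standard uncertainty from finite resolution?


resolution = range / divisions
resolution = 639 / 135 = 4.7333333
u_res = resolution / (2*sqrt(3))
u_res = 4.7333333 / 3.4641016
u_res = 1.3664

1.3664


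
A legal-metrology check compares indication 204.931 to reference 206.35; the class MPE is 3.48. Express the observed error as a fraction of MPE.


e = indication - reference = 204.931 - 206.35 = -1.4190
|e| = 1.4190
ratio = |e| / MPE = 1.4190 / 3.48
ratio = 0.4078

0.4078


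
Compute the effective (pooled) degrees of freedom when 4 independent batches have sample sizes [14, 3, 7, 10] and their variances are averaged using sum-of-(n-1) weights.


nu = sum_i (n_i - 1)
nu = ((14 - 1) + (3 - 1) + (7 - 1) + (10 - 1))
nu = 13 + 2 + 6 + 9
nu = 30

30


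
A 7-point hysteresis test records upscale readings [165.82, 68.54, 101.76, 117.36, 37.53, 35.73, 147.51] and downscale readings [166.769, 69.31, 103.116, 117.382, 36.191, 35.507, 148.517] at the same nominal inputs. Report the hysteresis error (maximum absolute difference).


|165.82 - 166.769| = 0.9490
|68.54 - 69.31| = 0.7700
|101.76 - 103.116| = 1.3560
|117.36 - 117.382| = 0.0220
|37.53 - 36.191| = 1.3390
|35.73 - 35.507| = 0.2230
|147.51 - 148.517| = 1.0070
hysteresis = max(diffs) = 1.3560

1.3560


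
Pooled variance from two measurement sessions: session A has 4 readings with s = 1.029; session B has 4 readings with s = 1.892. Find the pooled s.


s_p = sqrt(((n1-1)*s1^2 + (n2-1)*s2^2) / (n1+n2-2))
numerator = (4-1)*1.029^2 + (4-1)*1.892^2 = 3.176523 + 10.738992 = 13.915515
denominator = 4 + 4 - 2 = 6
s_p^2 = 13.915515 / 6 = 2.3192525
s_p = sqrt(2.3192525) = 1.5229

1.5229


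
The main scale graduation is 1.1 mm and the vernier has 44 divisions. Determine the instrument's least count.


LC = MSD / n_div
= 1.1 / 44
= 0.0250

0.0250


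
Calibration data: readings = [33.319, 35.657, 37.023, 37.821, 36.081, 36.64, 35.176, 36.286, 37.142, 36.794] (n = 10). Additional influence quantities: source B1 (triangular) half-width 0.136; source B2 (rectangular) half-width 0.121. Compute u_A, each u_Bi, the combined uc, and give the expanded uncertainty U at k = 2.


mean = (33.319 + 35.657 + 37.023 + 37.821 + 36.081 + 36.64 + 35.176 + 36.286 + 37.142 + 36.794) / 10 = 36.1939
s = sqrt(sum((x - mean)^2)/(n-1)) = 1.2650666
u_A = s / sqrt(n) = 1.2650666 / sqrt(10) = 0.40004918
u_B1 = 0.136 / sqrt(6) = 0.055521768
u_B2 = 0.121 / sqrt(3) = 0.069859383
uc = sqrt(0.40004918^2 + 0.055521768^2 + 0.069859383^2) = 0.40988089
U = k * uc = 2 * 0.40988089
U = 0.8198

0.8198


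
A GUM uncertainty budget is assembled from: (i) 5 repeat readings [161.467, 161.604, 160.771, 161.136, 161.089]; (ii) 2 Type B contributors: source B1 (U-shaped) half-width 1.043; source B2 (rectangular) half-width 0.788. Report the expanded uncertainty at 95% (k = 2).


mean = (161.467 + 161.604 + 160.771 + 161.136 + 161.089) / 5 = 161.2134
s = sqrt(sum((x - mean)^2)/(n-1)) = 0.32941812
u_A = s / sqrt(n) = 0.32941812 / sqrt(5) = 0.14732026
u_B1 = 1.043 / sqrt(2) = 0.73751237
u_B2 = 0.788 / sqrt(3) = 0.45495201
uc = sqrt(0.14732026^2 + 0.73751237^2 + 0.45495201^2) = 0.87898185
U = k * uc = 2 * 0.87898185
U = 1.7580

1.7580


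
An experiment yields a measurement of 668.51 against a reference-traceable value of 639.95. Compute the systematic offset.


Systematic error = measured - true
= 668.51 - 639.95
= 28.5600

28.5600


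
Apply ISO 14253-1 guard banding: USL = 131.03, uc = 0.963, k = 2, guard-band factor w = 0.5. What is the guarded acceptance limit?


U = k * uc = 2 * 0.963 = 1.926
guard band g = w * U = 0.5 * 1.926 = 0.963
AL = USL - g = 131.03 - 0.963
AL = 130.0670

130.0670
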